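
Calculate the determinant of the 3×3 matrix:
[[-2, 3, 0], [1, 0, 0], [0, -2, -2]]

Expansion along first row:
det = -2·det([[0,0],[-2,-2]]) - 3·det([[1,0],[0,-2]]) + 0·det([[1,0],[0,-2]])
    = -2·(0·-2 - 0·-2) - 3·(1·-2 - 0·0) + 0·(1·-2 - 0·0)
    = -2·0 - 3·-2 + 0·-2
    = 0 + 6 + 0 = 6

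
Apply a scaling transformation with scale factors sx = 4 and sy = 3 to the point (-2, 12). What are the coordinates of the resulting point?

Scaling matrix:
[[4, 0], [0, 3]]
Result: (-2 × 4, 12 × 3) = (-8, 36)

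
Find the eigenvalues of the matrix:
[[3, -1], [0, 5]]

Characteristic equation: det(A - λI) = 0
λ² - (trace)λ + (det) = 0
trace = 3 + 5 = 8, det = (3)(5) - (-1)(0) = 15
λ² - (8)λ + (15) = 0
λ = (8 ± √((8)² - 4·(15))) / 2 = (8 ± √4) / 2
Solving: λ = 3, 5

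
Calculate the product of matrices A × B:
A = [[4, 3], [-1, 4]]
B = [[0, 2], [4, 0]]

Matrix multiplication:
C[0][0] = 4×0 + 3×4 = 12
C[0][1] = 4×2 + 3×0 = 8
C[1][0] = -1×0 + 4×4 = 16
C[1][1] = -1×2 + 4×0 = -2
Result: [[12, 8], [16, -2]]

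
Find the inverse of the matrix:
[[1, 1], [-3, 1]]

For [[a,b],[c,d]], inverse = (1/det)·[[d,-b],[-c,a]]
det = (1)(1) - (1)(-3) = 1 - -3 = 4
Inverse = (1/4)·[[1, -1], [3, 1]]
= [[1/4, -1/4], [3/4, 1/4]]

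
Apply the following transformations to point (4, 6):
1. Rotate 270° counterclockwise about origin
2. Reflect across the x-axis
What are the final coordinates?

Step 1: Rotate 270° → (6, -4)
Step 2: Reflect across x-axis → (6, 4)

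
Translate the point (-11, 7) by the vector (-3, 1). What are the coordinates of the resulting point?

Translation by (-3, 1) (homogeneous matrix [[1, 0, -3], [0, 1, 1], [0, 0, 1]]):
x' = -11 + -3 = -14
y' = 7 + 1 = 8
Result: (-14, 8)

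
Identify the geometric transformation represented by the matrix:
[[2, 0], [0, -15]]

This matrix represents: non-uniform scaling by sx = 2, sy = -15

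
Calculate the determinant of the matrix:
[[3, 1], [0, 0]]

For a 2×2 matrix [[a, b], [c, d]], det = ad - bc
det = (3)(0) - (1)(0) = 0 - 0 = 0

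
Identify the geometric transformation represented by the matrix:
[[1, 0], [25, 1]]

This matrix represents: vertical shear with factor 25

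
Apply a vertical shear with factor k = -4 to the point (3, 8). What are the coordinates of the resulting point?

Shear matrix for vertical shear with factor k = -4:
[[1, 0], [-4, 1]]
Result: (3, 8) → (3, -4)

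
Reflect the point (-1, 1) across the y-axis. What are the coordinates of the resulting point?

Reflection across y-axis: (-1, 1) → (1, 1)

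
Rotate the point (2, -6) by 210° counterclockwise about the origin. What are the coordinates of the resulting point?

Rotation matrix for 210°: [[cos 210°, -sin 210°], [sin 210°, cos 210°]] ≈ [[-0.866025, 0.500000], [-0.500000, -0.866025]]
[[-0.866025, 0.500000], [-0.500000, -0.866025]] × [2, -6]ᵀ ≈ [-4.7321, 4.1962]ᵀ
Result: (-4.7321, 4.1962)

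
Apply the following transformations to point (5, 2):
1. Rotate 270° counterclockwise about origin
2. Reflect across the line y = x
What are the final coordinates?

Step 1: Rotate 270° → (2, -5)
Step 2: Reflect across line y = x → (-5, 2)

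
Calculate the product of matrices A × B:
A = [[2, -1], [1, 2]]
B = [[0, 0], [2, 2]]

Matrix multiplication:
C[0][0] = 2×0 + -1×2 = -2
C[0][1] = 2×0 + -1×2 = -2
C[1][0] = 1×0 + 2×2 = 4
C[1][1] = 1×0 + 2×2 = 4
Result: [[-2, -2], [4, 4]]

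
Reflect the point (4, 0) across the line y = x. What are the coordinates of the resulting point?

Reflection across line y = x: (4, 0) → (0, 4)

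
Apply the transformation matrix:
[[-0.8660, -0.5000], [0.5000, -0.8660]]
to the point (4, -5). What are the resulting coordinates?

Matrix multiplication:
[[-0.8660, -0.5000], [0.5000, -0.8660]] × [4, -5]ᵀ
= [(-0.8660)(4) + (-0.5000)(-5), (0.5000)(4) + (-0.8660)(-5)]ᵀ
= [-0.9640, 6.3300]ᵀ
Result: (-0.9640, 6.3300)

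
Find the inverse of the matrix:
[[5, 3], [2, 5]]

For [[a,b],[c,d]], inverse = (1/det)·[[d,-b],[-c,a]]
det = (5)(5) - (3)(2) = 25 - 6 = 19
Inverse = (1/19)·[[5, -3], [-2, 5]]
= [[5/19, -3/19], [-2/19, 5/19]]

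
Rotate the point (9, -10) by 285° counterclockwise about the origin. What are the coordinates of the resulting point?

Rotation matrix for 285°: [[cos 285°, -sin 285°], [sin 285°, cos 285°]] ≈ [[0.258819, 0.965926], [-0.965926, 0.258819]]
[[0.258819, 0.965926], [-0.965926, 0.258819]] × [9, -10]ᵀ ≈ [-7.3299, -11.2815]ᵀ
Result: (-7.3299, -11.2815)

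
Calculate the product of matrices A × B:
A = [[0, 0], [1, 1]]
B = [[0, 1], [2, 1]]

Matrix multiplication:
C[0][0] = 0×0 + 0×2 = 0
C[0][1] = 0×1 + 0×1 = 0
C[1][0] = 1×0 + 1×2 = 2
C[1][1] = 1×1 + 1×1 = 2
Result: [[0, 0], [2, 2]]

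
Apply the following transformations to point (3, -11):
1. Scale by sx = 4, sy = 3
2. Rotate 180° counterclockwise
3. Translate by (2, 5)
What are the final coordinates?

Step 1: Scale → (12, -33)
Step 2: Rotate 180° → (-12, 33)
Step 3: Translate → (-10, 38)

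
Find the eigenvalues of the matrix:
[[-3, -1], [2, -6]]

Characteristic equation: det(A - λI) = 0
λ² - (trace)λ + (det) = 0
trace = -3 + -6 = -9, det = (-3)(-6) - (-1)(2) = 20
λ² - (-9)λ + (20) = 0
λ = (-9 ± √((-9)² - 4·(20))) / 2 = (-9 ± √1) / 2
Solving: λ = -5, -4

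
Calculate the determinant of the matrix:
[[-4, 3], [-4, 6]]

For a 2×2 matrix [[a, b], [c, d]], det = ad - bc
det = (-4)(6) - (3)(-4) = -24 - -12 = -12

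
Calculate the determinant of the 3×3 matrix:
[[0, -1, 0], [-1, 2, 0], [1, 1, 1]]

Expansion along first row:
det = 0·det([[2,0],[1,1]]) - -1·det([[-1,0],[1,1]]) + 0·det([[-1,2],[1,1]])
    = 0·(2·1 - 0·1) - -1·(-1·1 - 0·1) + 0·(-1·1 - 2·1)
    = 0·2 - -1·-1 + 0·-3
    = 0 + -1 + 0 = -1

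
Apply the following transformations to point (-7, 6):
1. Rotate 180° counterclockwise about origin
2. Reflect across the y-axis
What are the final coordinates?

Step 1: Rotate 180° → (7, -6)
Step 2: Reflect across y-axis → (-7, -6)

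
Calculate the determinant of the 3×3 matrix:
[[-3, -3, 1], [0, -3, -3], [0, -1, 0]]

Expansion along first row:
det = -3·det([[-3,-3],[-1,0]]) - -3·det([[0,-3],[0,0]]) + 1·det([[0,-3],[0,-1]])
    = -3·(-3·0 - -3·-1) - -3·(0·0 - -3·0) + 1·(0·-1 - -3·0)
    = -3·-3 - -3·0 + 1·0
    = 9 + 0 + 0 = 9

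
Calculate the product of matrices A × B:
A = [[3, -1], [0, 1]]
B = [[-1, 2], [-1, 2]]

Matrix multiplication:
C[0][0] = 3×-1 + -1×-1 = -2
C[0][1] = 3×2 + -1×2 = 4
C[1][0] = 0×-1 + 1×-1 = -1
C[1][1] = 0×2 + 1×2 = 2
Result: [[-2, 4], [-1, 2]]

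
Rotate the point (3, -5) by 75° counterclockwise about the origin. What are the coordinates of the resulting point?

Rotation matrix for 75°: [[cos 75°, -sin 75°], [sin 75°, cos 75°]] ≈ [[0.258819, -0.965926], [0.965926, 0.258819]]
[[0.258819, -0.965926], [0.965926, 0.258819]] × [3, -5]ᵀ ≈ [5.6061, 1.6037]ᵀ
Result: (5.6061, 1.6037)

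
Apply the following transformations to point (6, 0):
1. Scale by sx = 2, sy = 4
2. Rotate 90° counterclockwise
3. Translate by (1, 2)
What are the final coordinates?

Step 1: Scale → (12, 0)
Step 2: Rotate 90° → (0, 12)
Step 3: Translate → (1, 14)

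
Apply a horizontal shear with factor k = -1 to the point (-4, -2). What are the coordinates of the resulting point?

Shear matrix for horizontal shear with factor k = -1:
[[1, -1], [0, 1]]
Result: (-4, -2) → (-2, -2)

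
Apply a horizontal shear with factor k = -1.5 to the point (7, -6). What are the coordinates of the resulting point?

Shear matrix for horizontal shear with factor k = -1.5:
[[1, -1.50], [0, 1]]
Result: (7, -6) → (16, -6)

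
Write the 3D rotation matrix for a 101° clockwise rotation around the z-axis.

Rotation matrix for clockwise 101° around z-axis:
A clockwise rotation by 101° is a counterclockwise rotation by -101°.
cos(-101°) = -0.1908, sin(-101°) = -0.9816
Result: [[-0.1908, 0.9816, 0], [-0.9816, -0.1908, 0], [0, 0, 1]]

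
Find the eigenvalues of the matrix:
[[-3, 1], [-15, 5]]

Characteristic equation: det(A - λI) = 0
λ² - (trace)λ + (det) = 0
trace = -3 + 5 = 2, det = (-3)(5) - (1)(-15) = 0
λ² - (2)λ + (0) = 0
λ = (2 ± √((2)² - 4·(0))) / 2 = (2 ± √4) / 2
Solving: λ = 0, 2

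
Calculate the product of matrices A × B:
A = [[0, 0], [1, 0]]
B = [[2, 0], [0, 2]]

Matrix multiplication:
C[0][0] = 0×2 + 0×0 = 0
C[0][1] = 0×0 + 0×2 = 0
C[1][0] = 1×2 + 0×0 = 2
C[1][1] = 1×0 + 0×2 = 0
Result: [[0, 0], [2, 0]]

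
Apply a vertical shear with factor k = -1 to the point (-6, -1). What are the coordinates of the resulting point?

Shear matrix for vertical shear with factor k = -1:
[[1, 0], [-1, 1]]
Result: (-6, -1) → (-6, 5)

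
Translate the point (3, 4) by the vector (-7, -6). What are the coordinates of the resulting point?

Translation by (-7, -6) (homogeneous matrix [[1, 0, -7], [0, 1, -6], [0, 0, 1]]):
x' = 3 + -7 = -4
y' = 4 + -6 = -2
Result: (-4, -2)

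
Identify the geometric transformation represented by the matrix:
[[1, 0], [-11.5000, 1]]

This matrix represents: vertical shear with factor -11.5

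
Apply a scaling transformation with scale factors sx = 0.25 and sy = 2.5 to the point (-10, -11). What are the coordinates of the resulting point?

Scaling matrix:
[[0.25, 0], [0, 2.50]]
Result: (-10 × 0.25, -11 × 2.5) = (-2.5, -27.5)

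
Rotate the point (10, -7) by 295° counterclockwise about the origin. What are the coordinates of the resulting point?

Rotation matrix for 295°: [[cos 295°, -sin 295°], [sin 295°, cos 295°]] ≈ [[0.422618, 0.906308], [-0.906308, 0.422618]]
[[0.422618, 0.906308], [-0.906308, 0.422618]] × [10, -7]ᵀ ≈ [-2.1180, -12.0214]ᵀ
Result: (-2.1180, -12.0214)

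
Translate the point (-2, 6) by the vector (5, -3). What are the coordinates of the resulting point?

Translation by (5, -3) (homogeneous matrix [[1, 0, 5], [0, 1, -3], [0, 0, 1]]):
x' = -2 + 5 = 3
y' = 6 + -3 = 3
Result: (3, 3)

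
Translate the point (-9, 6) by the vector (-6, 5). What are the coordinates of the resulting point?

Translation by (-6, 5) (homogeneous matrix [[1, 0, -6], [0, 1, 5], [0, 0, 1]]):
x' = -9 + -6 = -15
y' = 6 + 5 = 11
Result: (-15, 11)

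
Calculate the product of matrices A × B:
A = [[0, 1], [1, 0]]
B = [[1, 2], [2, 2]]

Matrix multiplication:
C[0][0] = 0×1 + 1×2 = 2
C[0][1] = 0×2 + 1×2 = 2
C[1][0] = 1×1 + 0×2 = 1
C[1][1] = 1×2 + 0×2 = 2
Result: [[2, 2], [1, 2]]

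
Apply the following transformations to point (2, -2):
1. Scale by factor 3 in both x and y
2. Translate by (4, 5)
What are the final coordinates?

Step 1: Scale (2, -2) by 3 → (6, -6)
Step 2: Translate by (4, 5) → (10, -1)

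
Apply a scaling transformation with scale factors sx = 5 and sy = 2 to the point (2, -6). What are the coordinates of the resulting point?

Scaling matrix:
[[5, 0], [0, 2]]
Result: (2 × 5, -6 × 2) = (10, -12)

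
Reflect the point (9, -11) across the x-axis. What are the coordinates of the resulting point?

Reflection across x-axis: (9, -11) → (9, 11)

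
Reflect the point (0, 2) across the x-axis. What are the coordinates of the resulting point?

Reflection across x-axis: (0, 2) → (0, -2)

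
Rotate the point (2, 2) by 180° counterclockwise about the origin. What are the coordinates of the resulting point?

Rotation matrix for 180°: [[cos 180°, -sin 180°], [sin 180°, cos 180°]] = [[-1, 0], [0, -1]]
[[-1, 0], [0, -1]] × [2, 2]ᵀ = [-2, -2]ᵀ
Result: (-2, -2)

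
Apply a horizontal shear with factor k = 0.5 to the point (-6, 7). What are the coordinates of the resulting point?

Shear matrix for horizontal shear with factor k = 0.5:
[[1, 0.50], [0, 1]]
Result: (-6, 7) → (-2.5, 7)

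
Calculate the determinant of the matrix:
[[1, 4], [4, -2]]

For a 2×2 matrix [[a, b], [c, d]], det = ad - bc
det = (1)(-2) - (4)(4) = -2 - 16 = -18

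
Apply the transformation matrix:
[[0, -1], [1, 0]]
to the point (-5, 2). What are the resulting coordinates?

Matrix multiplication:
[[0, -1], [1, 0]] × [-5, 2]ᵀ
= [(0)(-5) + (-1)(2), (1)(-5) + (0)(2)]ᵀ
= [-2, -5]ᵀ
Result: (-2, -5)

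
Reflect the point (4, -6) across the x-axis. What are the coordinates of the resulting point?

Reflection across x-axis: (4, -6) → (4, 6)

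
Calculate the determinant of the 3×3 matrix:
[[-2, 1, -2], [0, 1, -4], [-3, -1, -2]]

Expansion along first row:
det = -2·det([[1,-4],[-1,-2]]) - 1·det([[0,-4],[-3,-2]]) + -2·det([[0,1],[-3,-1]])
    = -2·(1·-2 - -4·-1) - 1·(0·-2 - -4·-3) + -2·(0·-1 - 1·-3)
    = -2·-6 - 1·-12 + -2·3
    = 12 + 12 + -6 = 18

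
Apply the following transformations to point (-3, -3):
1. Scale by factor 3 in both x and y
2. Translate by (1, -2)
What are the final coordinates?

Step 1: Scale (-3, -3) by 3 → (-9, -9)
Step 2: Translate by (1, -2) → (-8, -11)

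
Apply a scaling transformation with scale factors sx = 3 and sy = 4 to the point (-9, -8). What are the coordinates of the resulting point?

Scaling matrix:
[[3, 0], [0, 4]]
Result: (-9 × 3, -8 × 4) = (-27, -32)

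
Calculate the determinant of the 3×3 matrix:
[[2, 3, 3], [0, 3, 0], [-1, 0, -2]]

Expansion along first row:
det = 2·det([[3,0],[0,-2]]) - 3·det([[0,0],[-1,-2]]) + 3·det([[0,3],[-1,0]])
    = 2·(3·-2 - 0·0) - 3·(0·-2 - 0·-1) + 3·(0·0 - 3·-1)
    = 2·-6 - 3·0 + 3·3
    = -12 + 0 + 9 = -3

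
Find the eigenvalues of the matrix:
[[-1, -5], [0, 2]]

Characteristic equation: det(A - λI) = 0
λ² - (trace)λ + (det) = 0
trace = -1 + 2 = 1, det = (-1)(2) - (-5)(0) = -2
λ² - (1)λ + (-2) = 0
λ = (1 ± √((1)² - 4·(-2))) / 2 = (1 ± √9) / 2
Solving: λ = -1, 2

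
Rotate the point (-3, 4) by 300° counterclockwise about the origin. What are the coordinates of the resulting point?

Rotation matrix for 300°: [[cos 300°, -sin 300°], [sin 300°, cos 300°]] ≈ [[0.500000, 0.866025], [-0.866025, 0.500000]]
[[0.500000, 0.866025], [-0.866025, 0.500000]] × [-3, 4]ᵀ ≈ [1.9641, 4.5981]ᵀ
Result: (1.9641, 4.5981)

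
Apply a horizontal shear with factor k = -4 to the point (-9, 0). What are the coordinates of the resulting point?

Shear matrix for horizontal shear with factor k = -4:
[[1, -4], [0, 1]]
Result: (-9, 0) → (-9, 0)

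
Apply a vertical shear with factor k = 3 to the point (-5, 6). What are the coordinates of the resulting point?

Shear matrix for vertical shear with factor k = 3:
[[1, 0], [3, 1]]
Result: (-5, 6) → (-5, -9)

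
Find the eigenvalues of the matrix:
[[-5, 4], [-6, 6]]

Characteristic equation: det(A - λI) = 0
λ² - (trace)λ + (det) = 0
trace = -5 + 6 = 1, det = (-5)(6) - (4)(-6) = -6
λ² - (1)λ + (-6) = 0
λ = (1 ± √((1)² - 4·(-6))) / 2 = (1 ± √25) / 2
Solving: λ = -2, 3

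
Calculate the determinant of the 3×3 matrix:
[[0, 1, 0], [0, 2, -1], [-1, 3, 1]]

Expansion along first row:
det = 0·det([[2,-1],[3,1]]) - 1·det([[0,-1],[-1,1]]) + 0·det([[0,2],[-1,3]])
    = 0·(2·1 - -1·3) - 1·(0·1 - -1·-1) + 0·(0·3 - 2·-1)
    = 0·5 - 1·-1 + 0·2
    = 0 + 1 + 0 = 1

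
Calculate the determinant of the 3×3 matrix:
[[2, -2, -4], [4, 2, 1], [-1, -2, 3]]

Expansion along first row:
det = 2·det([[2,1],[-2,3]]) - -2·det([[4,1],[-1,3]]) + -4·det([[4,2],[-1,-2]])
    = 2·(2·3 - 1·-2) - -2·(4·3 - 1·-1) + -4·(4·-2 - 2·-1)
    = 2·8 - -2·13 + -4·-6
    = 16 + 26 + 24 = 66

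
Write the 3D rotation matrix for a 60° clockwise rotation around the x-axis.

Rotation matrix for clockwise 60° around x-axis:
A clockwise rotation by 60° is a counterclockwise rotation by -60°.
cos(-60°) = 1/2, sin(-60°) = -√3/2
Result: [[1, 0, 0], [0, 1/2, √3/2], [0, -√3/2, 1/2]]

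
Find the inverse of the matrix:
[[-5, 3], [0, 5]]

For [[a,b],[c,d]], inverse = (1/det)·[[d,-b],[-c,a]]
det = (-5)(5) - (3)(0) = -25 - 0 = -25
Inverse = (1/-25)·[[5, -3], [0, -5]]
= [[-1/5, 3/25], [0, 1/5]]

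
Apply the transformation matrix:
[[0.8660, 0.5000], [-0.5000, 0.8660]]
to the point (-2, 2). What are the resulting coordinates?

Matrix multiplication:
[[0.8660, 0.5000], [-0.5000, 0.8660]] × [-2, 2]ᵀ
= [(0.8660)(-2) + (0.5000)(2), (-0.5000)(-2) + (0.8660)(2)]ᵀ
= [-0.7320, 2.7320]ᵀ
Result: (-0.7320, 2.7320)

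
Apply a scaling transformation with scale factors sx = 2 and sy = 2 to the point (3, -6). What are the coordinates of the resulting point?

Scaling matrix:
[[2, 0], [0, 2]]
Result: (3 × 2, -6 × 2) = (6, -12)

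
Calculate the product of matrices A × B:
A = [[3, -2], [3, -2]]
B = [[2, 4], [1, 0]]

Matrix multiplication:
C[0][0] = 3×2 + -2×1 = 4
C[0][1] = 3×4 + -2×0 = 12
C[1][0] = 3×2 + -2×1 = 4
C[1][1] = 3×4 + -2×0 = 12
Result: [[4, 12], [4, 12]]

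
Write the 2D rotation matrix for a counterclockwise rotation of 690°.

Rotation matrix formula: [[cos θ, -sin θ], [sin θ, cos θ]]
For θ = 690°:
cos(690°) = √3/2
sin(690°) = -1/2
Result: [[√3/2, 1/2], [-1/2, √3/2]]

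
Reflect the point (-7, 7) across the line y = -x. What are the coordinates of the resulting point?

Reflection across line y = -x: (-7, 7) → (-7, 7)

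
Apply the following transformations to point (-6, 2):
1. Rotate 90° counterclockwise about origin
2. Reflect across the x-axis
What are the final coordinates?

Step 1: Rotate 90° → (-2, -6)
Step 2: Reflect across x-axis → (-2, 6)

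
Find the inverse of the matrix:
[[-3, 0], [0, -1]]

For [[a,b],[c,d]], inverse = (1/det)·[[d,-b],[-c,a]]
det = (-3)(-1) - (0)(0) = 3 - 0 = 3
Inverse = (1/3)·[[-1, 0], [0, -3]]
= [[-1/3, 0], [0, -1]]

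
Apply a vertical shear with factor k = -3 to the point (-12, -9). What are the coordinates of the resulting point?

Shear matrix for vertical shear with factor k = -3:
[[1, 0], [-3, 1]]
Result: (-12, -9) → (-12, 27)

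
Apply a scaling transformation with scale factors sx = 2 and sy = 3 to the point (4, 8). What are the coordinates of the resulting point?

Scaling matrix:
[[2, 0], [0, 3]]
Result: (4 × 2, 8 × 3) = (8, 24)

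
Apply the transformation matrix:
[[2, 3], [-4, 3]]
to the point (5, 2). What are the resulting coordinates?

Matrix multiplication:
[[2, 3], [-4, 3]] × [5, 2]ᵀ
= [(2)(5) + (3)(2), (-4)(5) + (3)(2)]ᵀ
= [16, -14]ᵀ
Result: (16, -14)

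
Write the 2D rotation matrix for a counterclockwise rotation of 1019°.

Rotation matrix formula: [[cos θ, -sin θ], [sin θ, cos θ]]
For θ = 1019°:
cos(1019°) = 0.4848
sin(1019°) = -0.8746
Result: [[0.4848, 0.8746], [-0.8746, 0.4848]]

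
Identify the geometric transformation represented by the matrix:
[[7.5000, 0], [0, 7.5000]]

This matrix represents: uniform scaling by factor 7.5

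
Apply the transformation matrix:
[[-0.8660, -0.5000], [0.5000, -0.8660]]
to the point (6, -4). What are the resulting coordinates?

Matrix multiplication:
[[-0.8660, -0.5000], [0.5000, -0.8660]] × [6, -4]ᵀ
= [(-0.8660)(6) + (-0.5000)(-4), (0.5000)(6) + (-0.8660)(-4)]ᵀ
= [-3.1960, 6.4640]ᵀ
Result: (-3.1960, 6.4640)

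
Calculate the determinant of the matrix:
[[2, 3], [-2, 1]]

For a 2×2 matrix [[a, b], [c, d]], det = ad - bc
det = (2)(1) - (3)(-2) = 2 - -6 = 8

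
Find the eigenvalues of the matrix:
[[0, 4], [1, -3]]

Characteristic equation: det(A - λI) = 0
λ² - (trace)λ + (det) = 0
trace = 0 + -3 = -3, det = (0)(-3) - (4)(1) = -4
λ² - (-3)λ + (-4) = 0
λ = (-3 ± √((-3)² - 4·(-4))) / 2 = (-3 ± √25) / 2
Solving: λ = -4, 1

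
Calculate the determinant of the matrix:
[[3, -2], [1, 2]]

For a 2×2 matrix [[a, b], [c, d]], det = ad - bc
det = (3)(2) - (-2)(1) = 6 - -2 = 8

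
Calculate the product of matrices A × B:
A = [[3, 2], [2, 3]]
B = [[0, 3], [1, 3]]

Matrix multiplication:
C[0][0] = 3×0 + 2×1 = 2
C[0][1] = 3×3 + 2×3 = 15
C[1][0] = 2×0 + 3×1 = 3
C[1][1] = 2×3 + 3×3 = 15
Result: [[2, 15], [3, 15]]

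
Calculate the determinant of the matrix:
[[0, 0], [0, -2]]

For a 2×2 matrix [[a, b], [c, d]], det = ad - bc
det = (0)(-2) - (0)(0) = 0 - 0 = 0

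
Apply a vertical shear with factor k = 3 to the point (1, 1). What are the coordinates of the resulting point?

Shear matrix for vertical shear with factor k = 3:
[[1, 0], [3, 1]]
Result: (1, 1) → (1, 4)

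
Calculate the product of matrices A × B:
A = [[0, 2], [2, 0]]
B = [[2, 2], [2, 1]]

Matrix multiplication:
C[0][0] = 0×2 + 2×2 = 4
C[0][1] = 0×2 + 2×1 = 2
C[1][0] = 2×2 + 0×2 = 4
C[1][1] = 2×2 + 0×1 = 4
Result: [[4, 2], [4, 4]]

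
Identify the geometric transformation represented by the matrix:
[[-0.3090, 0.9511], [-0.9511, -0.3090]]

This matrix represents: rotation by 252° counterclockwise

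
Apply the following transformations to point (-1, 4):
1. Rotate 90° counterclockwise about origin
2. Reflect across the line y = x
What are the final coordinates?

Step 1: Rotate 90° → (-4, -1)
Step 2: Reflect across line y = x → (-1, -4)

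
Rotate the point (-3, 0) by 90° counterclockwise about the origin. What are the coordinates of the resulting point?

Rotation matrix for 90°: [[cos 90°, -sin 90°], [sin 90°, cos 90°]] = [[0, -1], [1, 0]]
[[0, -1], [1, 0]] × [-3, 0]ᵀ = [0, -3]ᵀ
Result: (0, -3)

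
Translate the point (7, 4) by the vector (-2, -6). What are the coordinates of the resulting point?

Translation by (-2, -6) (homogeneous matrix [[1, 0, -2], [0, 1, -6], [0, 0, 1]]):
x' = 7 + -2 = 5
y' = 4 + -6 = -2
Result: (5, -2)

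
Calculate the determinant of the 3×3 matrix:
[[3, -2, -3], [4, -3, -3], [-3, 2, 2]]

Expansion along first row:
det = 3·det([[-3,-3],[2,2]]) - -2·det([[4,-3],[-3,2]]) + -3·det([[4,-3],[-3,2]])
    = 3·(-3·2 - -3·2) - -2·(4·2 - -3·-3) + -3·(4·2 - -3·-3)
    = 3·0 - -2·-1 + -3·-1
    = 0 + -2 + 3 = 1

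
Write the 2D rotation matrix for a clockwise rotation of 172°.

Rotation matrix formula: [[cos θ, -sin θ], [sin θ, cos θ]]
A clockwise rotation by 172° is equivalent to a counterclockwise rotation by -172°.
For θ = -172°:
cos(-172°) = -0.9903
sin(-172°) = -0.1392
Result: [[-0.9903, 0.1392], [-0.1392, -0.9903]]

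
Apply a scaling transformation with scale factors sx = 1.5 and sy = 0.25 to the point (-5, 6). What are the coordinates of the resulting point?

Scaling matrix:
[[1.50, 0], [0, 0.25]]
Result: (-5 × 1.5, 6 × 0.25) = (-7.5, 1.5)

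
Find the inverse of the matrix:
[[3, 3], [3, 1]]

For [[a,b],[c,d]], inverse = (1/det)·[[d,-b],[-c,a]]
det = (3)(1) - (3)(3) = 3 - 9 = -6
Inverse = (1/-6)·[[1, -3], [-3, 3]]
= [[-1/6, 1/2], [1/2, -1/2]]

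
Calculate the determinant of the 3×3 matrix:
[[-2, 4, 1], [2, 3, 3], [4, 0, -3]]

Expansion along first row:
det = -2·det([[3,3],[0,-3]]) - 4·det([[2,3],[4,-3]]) + 1·det([[2,3],[4,0]])
    = -2·(3·-3 - 3·0) - 4·(2·-3 - 3·4) + 1·(2·0 - 3·4)
    = -2·-9 - 4·-18 + 1·-12
    = 18 + 72 + -12 = 78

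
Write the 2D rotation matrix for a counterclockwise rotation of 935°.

Rotation matrix formula: [[cos θ, -sin θ], [sin θ, cos θ]]
For θ = 935°:
cos(935°) = -0.8192
sin(935°) = -0.5736
Result: [[-0.8192, 0.5736], [-0.5736, -0.8192]]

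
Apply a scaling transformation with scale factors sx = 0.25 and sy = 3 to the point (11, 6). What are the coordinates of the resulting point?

Scaling matrix:
[[0.25, 0], [0, 3]]
Result: (11 × 0.25, 6 × 3) = (2.75, 18)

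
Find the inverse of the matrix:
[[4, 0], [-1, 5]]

For [[a,b],[c,d]], inverse = (1/det)·[[d,-b],[-c,a]]
det = (4)(5) - (0)(-1) = 20 - 0 = 20
Inverse = (1/20)·[[5, 0], [1, 4]]
= [[1/4, 0], [1/20, 1/5]]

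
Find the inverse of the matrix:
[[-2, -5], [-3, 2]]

For [[a,b],[c,d]], inverse = (1/det)·[[d,-b],[-c,a]]
det = (-2)(2) - (-5)(-3) = -4 - 15 = -19
Inverse = (1/-19)·[[2, 5], [3, -2]]
= [[-2/19, -5/19], [-3/19, 2/19]]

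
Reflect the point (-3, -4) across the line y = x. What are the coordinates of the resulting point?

Reflection across line y = x: (-3, -4) → (-4, -3)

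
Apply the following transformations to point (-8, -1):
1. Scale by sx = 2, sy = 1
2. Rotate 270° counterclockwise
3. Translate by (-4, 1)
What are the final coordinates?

Step 1: Scale → (-16, -1)
Step 2: Rotate 270° → (-1, 16)
Step 3: Translate → (-5, 17)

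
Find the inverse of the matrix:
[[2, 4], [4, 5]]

For [[a,b],[c,d]], inverse = (1/det)·[[d,-b],[-c,a]]
det = (2)(5) - (4)(4) = 10 - 16 = -6
Inverse = (1/-6)·[[5, -4], [-4, 2]]
= [[-5/6, 2/3], [2/3, -1/3]]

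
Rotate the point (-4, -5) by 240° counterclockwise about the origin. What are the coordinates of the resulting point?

Rotation matrix for 240°: [[cos 240°, -sin 240°], [sin 240°, cos 240°]] ≈ [[-0.500000, 0.866025], [-0.866025, -0.500000]]
[[-0.500000, 0.866025], [-0.866025, -0.500000]] × [-4, -5]ᵀ ≈ [-2.3301, 5.9641]ᵀ
Result: (-2.3301, 5.9641)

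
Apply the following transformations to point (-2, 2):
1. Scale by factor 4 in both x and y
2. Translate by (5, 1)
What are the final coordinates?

Step 1: Scale (-2, 2) by 4 → (-8, 8)
Step 2: Translate by (5, 1) → (-3, 9)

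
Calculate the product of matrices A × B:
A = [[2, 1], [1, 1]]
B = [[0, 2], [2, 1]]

Matrix multiplication:
C[0][0] = 2×0 + 1×2 = 2
C[0][1] = 2×2 + 1×1 = 5
C[1][0] = 1×0 + 1×2 = 2
C[1][1] = 1×2 + 1×1 = 3
Result: [[2, 5], [2, 3]]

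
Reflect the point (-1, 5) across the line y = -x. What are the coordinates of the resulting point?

Reflection across line y = -x: (-1, 5) → (-5, 1)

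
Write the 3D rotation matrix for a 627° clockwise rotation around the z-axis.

Rotation matrix for clockwise 627° around z-axis:
A clockwise rotation by 627° is a counterclockwise rotation by -627°.
cos(-627°) = -0.0523, sin(-627°) = 0.9986
Result: [[-0.0523, -0.9986, 0], [0.9986, -0.0523, 0], [0, 0, 1]]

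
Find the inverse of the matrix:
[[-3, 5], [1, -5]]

For [[a,b],[c,d]], inverse = (1/det)·[[d,-b],[-c,a]]
det = (-3)(-5) - (5)(1) = 15 - 5 = 10
Inverse = (1/10)·[[-5, -5], [-1, -3]]
= [[-1/2, -1/2], [-1/10, -3/10]]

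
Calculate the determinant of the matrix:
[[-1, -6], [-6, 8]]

For a 2×2 matrix [[a, b], [c, d]], det = ad - bc
det = (-1)(8) - (-6)(-6) = -8 - 36 = -44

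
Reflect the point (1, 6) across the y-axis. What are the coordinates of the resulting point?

Reflection across y-axis: (1, 6) → (-1, 6)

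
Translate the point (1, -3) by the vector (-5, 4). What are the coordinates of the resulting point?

Translation by (-5, 4) (homogeneous matrix [[1, 0, -5], [0, 1, 4], [0, 0, 1]]):
x' = 1 + -5 = -4
y' = -3 + 4 = 1
Result: (-4, 1)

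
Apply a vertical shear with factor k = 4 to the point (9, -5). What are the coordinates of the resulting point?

Shear matrix for vertical shear with factor k = 4:
[[1, 0], [4, 1]]
Result: (9, -5) → (9, 31)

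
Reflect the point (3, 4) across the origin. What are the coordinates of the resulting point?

Reflection across origin: (3, 4) → (-3, -4)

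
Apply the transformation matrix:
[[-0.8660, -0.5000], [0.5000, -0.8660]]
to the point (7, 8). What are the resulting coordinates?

Matrix multiplication:
[[-0.8660, -0.5000], [0.5000, -0.8660]] × [7, 8]ᵀ
= [(-0.8660)(7) + (-0.5000)(8), (0.5000)(7) + (-0.8660)(8)]ᵀ
= [-10.0620, -3.4280]ᵀ
Result: (-10.0620, -3.4280)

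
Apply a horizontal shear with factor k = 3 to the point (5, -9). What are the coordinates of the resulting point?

Shear matrix for horizontal shear with factor k = 3:
[[1, 3], [0, 1]]
Result: (5, -9) → (-22, -9)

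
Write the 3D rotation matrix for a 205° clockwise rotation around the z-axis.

Rotation matrix for clockwise 205° around z-axis:
A clockwise rotation by 205° is a counterclockwise rotation by -205°.
cos(-205°) = -0.9063, sin(-205°) = 0.4226
Result: [[-0.9063, -0.4226, 0], [0.4226, -0.9063, 0], [0, 0, 1]]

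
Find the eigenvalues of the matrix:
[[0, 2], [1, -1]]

Characteristic equation: det(A - λI) = 0
λ² - (trace)λ + (det) = 0
trace = 0 + -1 = -1, det = (0)(-1) - (2)(1) = -2
λ² - (-1)λ + (-2) = 0
λ = (-1 ± √((-1)² - 4·(-2))) / 2 = (-1 ± √9) / 2
Solving: λ = -2, 1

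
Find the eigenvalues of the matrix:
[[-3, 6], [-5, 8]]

Characteristic equation: det(A - λI) = 0
λ² - (trace)λ + (det) = 0
trace = -3 + 8 = 5, det = (-3)(8) - (6)(-5) = 6
λ² - (5)λ + (6) = 0
λ = (5 ± √((5)² - 4·(6))) / 2 = (5 ± √1) / 2
Solving: λ = 2, 3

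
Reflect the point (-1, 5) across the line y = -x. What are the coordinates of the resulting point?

Reflection across line y = -x: (-1, 5) → (-5, 1)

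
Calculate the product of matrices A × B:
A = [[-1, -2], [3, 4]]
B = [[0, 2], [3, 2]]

Matrix multiplication:
C[0][0] = -1×0 + -2×3 = -6
C[0][1] = -1×2 + -2×2 = -6
C[1][0] = 3×0 + 4×3 = 12
C[1][1] = 3×2 + 4×2 = 14
Result: [[-6, -6], [12, 14]]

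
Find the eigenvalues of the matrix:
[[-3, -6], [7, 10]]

Characteristic equation: det(A - λI) = 0
λ² - (trace)λ + (det) = 0
trace = -3 + 10 = 7, det = (-3)(10) - (-6)(7) = 12
λ² - (7)λ + (12) = 0
λ = (7 ± √((7)² - 4·(12))) / 2 = (7 ± √1) / 2
Solving: λ = 3, 4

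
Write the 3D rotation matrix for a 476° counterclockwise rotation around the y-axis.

Rotation matrix for counterclockwise 476° around y-axis:
cos(476°) = -0.4384, sin(476°) = 0.8988
Result: [[-0.4384, 0, 0.8988], [0, 1, 0], [-0.8988, 0, -0.4384]]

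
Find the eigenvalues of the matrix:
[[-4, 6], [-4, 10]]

Characteristic equation: det(A - λI) = 0
λ² - (trace)λ + (det) = 0
trace = -4 + 10 = 6, det = (-4)(10) - (6)(-4) = -16
λ² - (6)λ + (-16) = 0
λ = (6 ± √((6)² - 4·(-16))) / 2 = (6 ± √100) / 2
Solving: λ = -2, 8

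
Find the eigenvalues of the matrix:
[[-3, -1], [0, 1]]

Characteristic equation: det(A - λI) = 0
λ² - (trace)λ + (det) = 0
trace = -3 + 1 = -2, det = (-3)(1) - (-1)(0) = -3
λ² - (-2)λ + (-3) = 0
λ = (-2 ± √((-2)² - 4·(-3))) / 2 = (-2 ± √16) / 2
Solving: λ = -3, 1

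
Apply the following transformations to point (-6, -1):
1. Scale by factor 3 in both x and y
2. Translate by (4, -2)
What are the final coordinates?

Step 1: Scale (-6, -1) by 3 → (-18, -3)
Step 2: Translate by (4, -2) → (-14, -5)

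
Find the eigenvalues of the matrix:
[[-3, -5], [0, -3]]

Characteristic equation: det(A - λI) = 0
λ² - (trace)λ + (det) = 0
trace = -3 + -3 = -6, det = (-3)(-3) - (-5)(0) = 9
λ² - (-6)λ + (9) = 0
λ = (-6 ± √((-6)² - 4·(9))) / 2 = (-6 ± √0) / 2
Solving: λ = -3, -3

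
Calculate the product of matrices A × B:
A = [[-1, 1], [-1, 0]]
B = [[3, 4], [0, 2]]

Matrix multiplication:
C[0][0] = -1×3 + 1×0 = -3
C[0][1] = -1×4 + 1×2 = -2
C[1][0] = -1×3 + 0×0 = -3
C[1][1] = -1×4 + 0×2 = -4
Result: [[-3, -2], [-3, -4]]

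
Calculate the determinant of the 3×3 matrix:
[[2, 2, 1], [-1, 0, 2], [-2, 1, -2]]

Expansion along first row:
det = 2·det([[0,2],[1,-2]]) - 2·det([[-1,2],[-2,-2]]) + 1·det([[-1,0],[-2,1]])
    = 2·(0·-2 - 2·1) - 2·(-1·-2 - 2·-2) + 1·(-1·1 - 0·-2)
    = 2·-2 - 2·6 + 1·-1
    = -4 + -12 + -1 = -17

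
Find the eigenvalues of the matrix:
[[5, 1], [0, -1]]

Characteristic equation: det(A - λI) = 0
λ² - (trace)λ + (det) = 0
trace = 5 + -1 = 4, det = (5)(-1) - (1)(0) = -5
λ² - (4)λ + (-5) = 0
λ = (4 ± √((4)² - 4·(-5))) / 2 = (4 ± √36) / 2
Solving: λ = -1, 5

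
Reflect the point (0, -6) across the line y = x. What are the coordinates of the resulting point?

Reflection across line y = x: (0, -6) → (-6, 0)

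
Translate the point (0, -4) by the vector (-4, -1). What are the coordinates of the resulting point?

Translation by (-4, -1) (homogeneous matrix [[1, 0, -4], [0, 1, -1], [0, 0, 1]]):
x' = 0 + -4 = -4
y' = -4 + -1 = -5
Result: (-4, -5)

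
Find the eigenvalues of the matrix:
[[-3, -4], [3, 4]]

Characteristic equation: det(A - λI) = 0
λ² - (trace)λ + (det) = 0
trace = -3 + 4 = 1, det = (-3)(4) - (-4)(3) = 0
λ² - (1)λ + (0) = 0
λ = (1 ± √((1)² - 4·(0))) / 2 = (1 ± √1) / 2
Solving: λ = 0, 1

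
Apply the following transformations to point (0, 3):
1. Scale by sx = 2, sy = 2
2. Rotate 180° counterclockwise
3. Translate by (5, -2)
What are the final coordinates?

Step 1: Scale → (0, 6)
Step 2: Rotate 180° → (0, -6)
Step 3: Translate → (5, -8)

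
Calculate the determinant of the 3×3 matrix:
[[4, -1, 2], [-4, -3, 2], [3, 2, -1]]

Expansion along first row:
det = 4·det([[-3,2],[2,-1]]) - -1·det([[-4,2],[3,-1]]) + 2·det([[-4,-3],[3,2]])
    = 4·(-3·-1 - 2·2) - -1·(-4·-1 - 2·3) + 2·(-4·2 - -3·3)
    = 4·-1 - -1·-2 + 2·1
    = -4 + -2 + 2 = -4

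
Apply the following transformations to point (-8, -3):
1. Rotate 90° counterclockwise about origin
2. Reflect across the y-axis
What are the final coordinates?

Step 1: Rotate 90° → (3, -8)
Step 2: Reflect across y-axis → (-3, -8)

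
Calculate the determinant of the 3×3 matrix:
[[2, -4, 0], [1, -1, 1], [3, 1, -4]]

Expansion along first row:
det = 2·det([[-1,1],[1,-4]]) - -4·det([[1,1],[3,-4]]) + 0·det([[1,-1],[3,1]])
    = 2·(-1·-4 - 1·1) - -4·(1·-4 - 1·3) + 0·(1·1 - -1·3)
    = 2·3 - -4·-7 + 0·4
    = 6 + -28 + 0 = -22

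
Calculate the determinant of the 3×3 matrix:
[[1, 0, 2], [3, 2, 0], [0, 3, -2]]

Expansion along first row:
det = 1·det([[2,0],[3,-2]]) - 0·det([[3,0],[0,-2]]) + 2·det([[3,2],[0,3]])
    = 1·(2·-2 - 0·3) - 0·(3·-2 - 0·0) + 2·(3·3 - 2·0)
    = 1·-4 - 0·-6 + 2·9
    = -4 + 0 + 18 = 14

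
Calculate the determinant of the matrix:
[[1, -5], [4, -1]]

For a 2×2 matrix [[a, b], [c, d]], det = ad - bc
det = (1)(-1) - (-5)(4) = -1 - -20 = 19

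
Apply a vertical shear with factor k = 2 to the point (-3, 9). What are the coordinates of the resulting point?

Shear matrix for vertical shear with factor k = 2:
[[1, 0], [2, 1]]
Result: (-3, 9) → (-3, 3)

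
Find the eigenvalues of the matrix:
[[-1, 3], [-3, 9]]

Characteristic equation: det(A - λI) = 0
λ² - (trace)λ + (det) = 0
trace = -1 + 9 = 8, det = (-1)(9) - (3)(-3) = 0
λ² - (8)λ + (0) = 0
λ = (8 ± √((8)² - 4·(0))) / 2 = (8 ± √64) / 2
Solving: λ = 0, 8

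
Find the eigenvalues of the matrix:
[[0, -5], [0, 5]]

Characteristic equation: det(A - λI) = 0
λ² - (trace)λ + (det) = 0
trace = 0 + 5 = 5, det = (0)(5) - (-5)(0) = 0
λ² - (5)λ + (0) = 0
λ = (5 ± √((5)² - 4·(0))) / 2 = (5 ± √25) / 2
Solving: λ = 0, 5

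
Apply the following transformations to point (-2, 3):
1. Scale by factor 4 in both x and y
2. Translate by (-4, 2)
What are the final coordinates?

Step 1: Scale (-2, 3) by 4 → (-8, 12)
Step 2: Translate by (-4, 2) → (-12, 14)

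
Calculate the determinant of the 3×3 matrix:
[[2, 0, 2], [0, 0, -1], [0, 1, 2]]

Expansion along first row:
det = 2·det([[0,-1],[1,2]]) - 0·det([[0,-1],[0,2]]) + 2·det([[0,0],[0,1]])
    = 2·(0·2 - -1·1) - 0·(0·2 - -1·0) + 2·(0·1 - 0·0)
    = 2·1 - 0·0 + 2·0
    = 2 + 0 + 0 = 2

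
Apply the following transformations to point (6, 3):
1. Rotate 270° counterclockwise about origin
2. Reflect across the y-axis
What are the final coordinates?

Step 1: Rotate 270° → (3, -6)
Step 2: Reflect across y-axis → (-3, -6)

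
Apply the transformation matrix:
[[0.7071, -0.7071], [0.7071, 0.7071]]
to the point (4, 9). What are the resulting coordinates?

Matrix multiplication:
[[0.7071, -0.7071], [0.7071, 0.7071]] × [4, 9]ᵀ
= [(0.7071)(4) + (-0.7071)(9), (0.7071)(4) + (0.7071)(9)]ᵀ
= [-3.5355, 9.1923]ᵀ
Result: (-3.5355, 9.1923)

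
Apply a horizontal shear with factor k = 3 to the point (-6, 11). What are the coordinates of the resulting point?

Shear matrix for horizontal shear with factor k = 3:
[[1, 3], [0, 1]]
Result: (-6, 11) → (27, 11)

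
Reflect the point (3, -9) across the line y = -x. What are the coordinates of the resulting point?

Reflection across line y = -x: (3, -9) → (9, -3)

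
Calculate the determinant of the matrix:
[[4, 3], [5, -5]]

For a 2×2 matrix [[a, b], [c, d]], det = ad - bc
det = (4)(-5) - (3)(5) = -20 - 15 = -35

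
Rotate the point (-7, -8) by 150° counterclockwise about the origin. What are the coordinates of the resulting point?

Rotation matrix for 150°: [[cos 150°, -sin 150°], [sin 150°, cos 150°]] ≈ [[-0.866025, -0.500000], [0.500000, -0.866025]]
[[-0.866025, -0.500000], [0.500000, -0.866025]] × [-7, -8]ᵀ ≈ [10.0622, 3.4282]ᵀ
Result: (10.0622, 3.4282)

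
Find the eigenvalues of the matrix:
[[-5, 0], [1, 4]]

Characteristic equation: det(A - λI) = 0
λ² - (trace)λ + (det) = 0
trace = -5 + 4 = -1, det = (-5)(4) - (0)(1) = -20
λ² - (-1)λ + (-20) = 0
λ = (-1 ± √((-1)² - 4·(-20))) / 2 = (-1 ± √81) / 2
Solving: λ = -5, 4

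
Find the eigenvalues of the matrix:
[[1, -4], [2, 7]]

Characteristic equation: det(A - λI) = 0
λ² - (trace)λ + (det) = 0
trace = 1 + 7 = 8, det = (1)(7) - (-4)(2) = 15
λ² - (8)λ + (15) = 0
λ = (8 ± √((8)² - 4·(15))) / 2 = (8 ± √4) / 2
Solving: λ = 3, 5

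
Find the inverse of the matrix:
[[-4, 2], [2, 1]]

For [[a,b],[c,d]], inverse = (1/det)·[[d,-b],[-c,a]]
det = (-4)(1) - (2)(2) = -4 - 4 = -8
Inverse = (1/-8)·[[1, -2], [-2, -4]]
= [[-1/8, 1/4], [1/4, 1/2]]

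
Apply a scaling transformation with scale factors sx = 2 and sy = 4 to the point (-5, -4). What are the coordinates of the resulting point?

Scaling matrix:
[[2, 0], [0, 4]]
Result: (-5 × 2, -4 × 4) = (-10, -16)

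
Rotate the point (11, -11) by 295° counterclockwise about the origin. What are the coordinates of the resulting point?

Rotation matrix for 295°: [[cos 295°, -sin 295°], [sin 295°, cos 295°]] ≈ [[0.422618, 0.906308], [-0.906308, 0.422618]]
[[0.422618, 0.906308], [-0.906308, 0.422618]] × [11, -11]ᵀ ≈ [-5.3206, -14.6182]ᵀ
Result: (-5.3206, -14.6182)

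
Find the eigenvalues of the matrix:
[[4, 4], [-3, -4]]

Characteristic equation: det(A - λI) = 0
λ² - (trace)λ + (det) = 0
trace = 4 + -4 = 0, det = (4)(-4) - (4)(-3) = -4
λ² - (0)λ + (-4) = 0
λ = (0 ± √((0)² - 4·(-4))) / 2 = (0 ± √16) / 2
Solving: λ = -2, 2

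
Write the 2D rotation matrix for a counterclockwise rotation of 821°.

Rotation matrix formula: [[cos θ, -sin θ], [sin θ, cos θ]]
For θ = 821°:
cos(821°) = -0.1908
sin(821°) = 0.9816
Result: [[-0.1908, -0.9816], [0.9816, -0.1908]]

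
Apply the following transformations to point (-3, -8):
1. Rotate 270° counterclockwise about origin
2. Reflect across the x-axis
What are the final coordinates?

Step 1: Rotate 270° → (-8, 3)
Step 2: Reflect across x-axis → (-8, -3)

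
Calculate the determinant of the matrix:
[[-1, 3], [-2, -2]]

For a 2×2 matrix [[a, b], [c, d]], det = ad - bc
det = (-1)(-2) - (3)(-2) = 2 - -6 = 8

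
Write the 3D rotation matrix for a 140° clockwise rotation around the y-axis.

Rotation matrix for clockwise 140° around y-axis:
A clockwise rotation by 140° is a counterclockwise rotation by -140°.
cos(-140°) = -0.7660, sin(-140°) = -0.6428
Result: [[-0.7660, 0, -0.6428], [0, 1, 0], [0.6428, 0, -0.7660]]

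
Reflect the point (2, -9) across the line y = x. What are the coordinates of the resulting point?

Reflection across line y = x: (2, -9) → (-9, 2)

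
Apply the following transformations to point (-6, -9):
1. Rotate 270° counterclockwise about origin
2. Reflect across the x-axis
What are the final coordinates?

Step 1: Rotate 270° → (-9, 6)
Step 2: Reflect across x-axis → (-9, -6)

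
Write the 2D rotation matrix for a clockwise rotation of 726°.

Rotation matrix formula: [[cos θ, -sin θ], [sin θ, cos θ]]
A clockwise rotation by 726° is equivalent to a counterclockwise rotation by -726°.
For θ = -726°:
cos(-726°) = 0.9945
sin(-726°) = -0.1045
Result: [[0.9945, 0.1045], [-0.1045, 0.9945]]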